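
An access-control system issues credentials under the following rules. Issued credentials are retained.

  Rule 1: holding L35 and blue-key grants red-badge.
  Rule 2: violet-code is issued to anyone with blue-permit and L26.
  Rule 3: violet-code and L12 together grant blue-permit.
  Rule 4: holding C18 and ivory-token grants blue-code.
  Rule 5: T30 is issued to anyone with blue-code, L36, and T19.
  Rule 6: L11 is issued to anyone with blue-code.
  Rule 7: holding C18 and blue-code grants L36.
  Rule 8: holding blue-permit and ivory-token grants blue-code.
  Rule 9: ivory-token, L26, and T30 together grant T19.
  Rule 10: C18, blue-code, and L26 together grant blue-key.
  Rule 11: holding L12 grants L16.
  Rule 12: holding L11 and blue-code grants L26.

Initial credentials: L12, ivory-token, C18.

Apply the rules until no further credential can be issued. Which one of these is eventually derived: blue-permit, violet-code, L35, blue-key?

blue-key

Holding C18 and ivory-token grants blue-code (Rule 4).
Holding blue-code grants L11 (Rule 6).
Holding L11 and blue-code grants L26 (Rule 12).
Holding C18, blue-code, and L26 grants blue-key (Rule 10).
blue-permit would need violet-code and L12 (Rule 3), but violet-code is never granted. violet-code would need blue-permit and L26 (Rule 2), but blue-permit is never granted. No rule produces L35, and it is not given.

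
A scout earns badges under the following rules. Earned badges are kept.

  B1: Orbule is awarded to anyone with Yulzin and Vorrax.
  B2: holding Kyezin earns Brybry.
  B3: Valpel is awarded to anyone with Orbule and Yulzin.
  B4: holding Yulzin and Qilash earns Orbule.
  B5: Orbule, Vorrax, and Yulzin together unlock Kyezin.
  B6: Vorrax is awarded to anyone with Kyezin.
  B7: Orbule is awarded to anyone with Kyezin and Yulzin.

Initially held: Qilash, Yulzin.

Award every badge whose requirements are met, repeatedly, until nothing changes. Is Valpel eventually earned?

With Yulzin and Qilash, Orbule is earned (B4).
With Orbule and Yulzin, Valpel is earned (B3).

Yes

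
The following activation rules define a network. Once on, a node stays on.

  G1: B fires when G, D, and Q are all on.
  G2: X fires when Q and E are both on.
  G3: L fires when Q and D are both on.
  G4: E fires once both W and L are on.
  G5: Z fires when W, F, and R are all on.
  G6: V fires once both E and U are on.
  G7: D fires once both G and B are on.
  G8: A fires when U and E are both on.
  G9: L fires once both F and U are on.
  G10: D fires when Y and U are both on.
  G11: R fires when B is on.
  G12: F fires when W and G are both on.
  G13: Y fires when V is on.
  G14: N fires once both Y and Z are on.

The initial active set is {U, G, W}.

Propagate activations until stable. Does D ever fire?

G12: W and G on → F on.
G9: F and U on → L on.
G4: W and L on → E on.
G6: E and U on → V on.
G13: V on → Y on.
G10: Y and U on → D on.

Yes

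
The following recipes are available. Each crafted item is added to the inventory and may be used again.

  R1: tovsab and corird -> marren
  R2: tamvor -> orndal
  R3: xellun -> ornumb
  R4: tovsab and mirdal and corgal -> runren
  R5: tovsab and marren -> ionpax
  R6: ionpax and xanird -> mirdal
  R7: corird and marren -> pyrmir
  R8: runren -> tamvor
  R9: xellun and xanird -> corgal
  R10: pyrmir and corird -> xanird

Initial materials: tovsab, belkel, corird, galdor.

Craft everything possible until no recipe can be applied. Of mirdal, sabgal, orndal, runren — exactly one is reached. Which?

mirdal

tovsab and corird -> marren (R1).
Using R5, tovsab and marren make ionpax.
Using R7, corird and marren make pyrmir.
Using R10, pyrmir and corird make xanird.
ionpax and xanird -> mirdal (R6).
runren would need tovsab, mirdal, and corgal (R4), but corgal is never obtained. No rule produces sabgal, and it is not given. orndal would need tamvor (R2), but tamvor is never obtained.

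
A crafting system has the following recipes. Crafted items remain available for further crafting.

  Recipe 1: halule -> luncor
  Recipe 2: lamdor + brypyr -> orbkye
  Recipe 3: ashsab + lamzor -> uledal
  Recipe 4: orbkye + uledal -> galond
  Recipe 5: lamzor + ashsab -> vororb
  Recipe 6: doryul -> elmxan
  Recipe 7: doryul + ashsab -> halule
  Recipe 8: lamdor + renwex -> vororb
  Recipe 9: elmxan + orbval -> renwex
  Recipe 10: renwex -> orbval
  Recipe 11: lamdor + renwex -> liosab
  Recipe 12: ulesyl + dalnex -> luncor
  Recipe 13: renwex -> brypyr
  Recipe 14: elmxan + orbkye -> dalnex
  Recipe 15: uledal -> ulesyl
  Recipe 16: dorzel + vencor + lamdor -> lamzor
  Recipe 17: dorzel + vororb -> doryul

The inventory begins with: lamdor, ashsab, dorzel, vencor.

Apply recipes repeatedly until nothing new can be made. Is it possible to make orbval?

orbval would need renwex (Recipe 10), but renwex is never obtained.

No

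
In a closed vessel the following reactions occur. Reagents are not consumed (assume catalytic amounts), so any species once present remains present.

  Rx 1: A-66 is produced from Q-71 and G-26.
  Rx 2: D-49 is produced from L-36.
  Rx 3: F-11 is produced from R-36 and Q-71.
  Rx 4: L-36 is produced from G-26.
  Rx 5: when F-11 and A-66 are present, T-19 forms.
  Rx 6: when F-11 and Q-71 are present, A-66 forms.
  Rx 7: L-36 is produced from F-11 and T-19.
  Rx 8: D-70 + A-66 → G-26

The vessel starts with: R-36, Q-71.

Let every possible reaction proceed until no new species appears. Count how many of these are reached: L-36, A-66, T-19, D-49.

R-36 and Q-71 present → F-11 forms (Rx 3).
F-11 and Q-71 present → A-66 forms (Rx 6).
F-11 and A-66 present → T-19 forms (Rx 5).
F-11 and T-19 present → L-36 forms (Rx 7).
L-36 present → D-49 forms (Rx 2).
L-36: reached.
A-66: reached.
T-19: reached.
D-49: reached.
All 4 are reached.

4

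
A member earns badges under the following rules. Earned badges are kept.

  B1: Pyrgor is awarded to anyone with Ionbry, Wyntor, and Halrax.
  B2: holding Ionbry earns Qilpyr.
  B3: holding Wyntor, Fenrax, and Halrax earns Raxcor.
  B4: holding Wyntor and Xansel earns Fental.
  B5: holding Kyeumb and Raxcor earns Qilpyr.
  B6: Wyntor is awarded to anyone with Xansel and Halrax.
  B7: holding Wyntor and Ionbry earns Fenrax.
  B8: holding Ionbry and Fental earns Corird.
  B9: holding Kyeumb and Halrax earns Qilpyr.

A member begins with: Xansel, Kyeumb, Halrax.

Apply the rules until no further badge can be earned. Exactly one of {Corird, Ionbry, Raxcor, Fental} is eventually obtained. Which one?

Fental

With Xansel and Halrax, Wyntor is earned (B6).
With Wyntor and Xansel, Fental is earned (B4).
Raxcor would need Wyntor, Fenrax, and Halrax (B3), but Fenrax is never earned. Corird would need Ionbry and Fental (B8), but Ionbry is never earned. No rule produces Ionbry, and it is not given.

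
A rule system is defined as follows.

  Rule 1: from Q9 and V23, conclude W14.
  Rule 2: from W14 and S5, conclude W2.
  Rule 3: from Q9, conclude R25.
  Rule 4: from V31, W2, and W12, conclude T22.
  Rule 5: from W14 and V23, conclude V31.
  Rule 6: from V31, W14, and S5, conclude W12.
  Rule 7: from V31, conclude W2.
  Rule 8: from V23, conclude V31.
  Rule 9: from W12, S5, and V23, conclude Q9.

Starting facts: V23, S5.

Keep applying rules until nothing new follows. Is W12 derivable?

W12 would need V31, W14, and S5 (Rule 6), but W14 is never established.

No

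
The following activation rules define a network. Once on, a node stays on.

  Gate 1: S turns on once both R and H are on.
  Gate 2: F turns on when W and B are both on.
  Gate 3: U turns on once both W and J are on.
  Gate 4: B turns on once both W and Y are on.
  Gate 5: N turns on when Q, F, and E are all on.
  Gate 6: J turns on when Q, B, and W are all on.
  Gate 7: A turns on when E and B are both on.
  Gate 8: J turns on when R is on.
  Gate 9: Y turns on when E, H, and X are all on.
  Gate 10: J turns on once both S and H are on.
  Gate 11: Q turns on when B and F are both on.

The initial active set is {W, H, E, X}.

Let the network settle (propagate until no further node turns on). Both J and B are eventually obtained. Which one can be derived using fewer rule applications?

B: E, H, and X are on, so Y turns on (Gate 9). W and Y are on, so B turns on (Gate 4). [2 rule applications]
J: E, H, and X are on, so Y turns on (Gate 9). Gate 4: W and Y on → B on. Gate 2: W and B on → F on. B and F are on, so Q turns on (Gate 11). Gate 6: Q, B, and W on → J on. [5 rule applications]
B needs fewer.

B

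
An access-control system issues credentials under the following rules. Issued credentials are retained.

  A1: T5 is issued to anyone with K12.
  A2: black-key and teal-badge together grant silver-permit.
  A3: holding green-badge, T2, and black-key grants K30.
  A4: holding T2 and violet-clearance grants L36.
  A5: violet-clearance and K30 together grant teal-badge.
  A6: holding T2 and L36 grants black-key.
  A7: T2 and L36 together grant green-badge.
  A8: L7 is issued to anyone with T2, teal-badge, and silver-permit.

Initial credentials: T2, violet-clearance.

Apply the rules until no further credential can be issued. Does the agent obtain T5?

No

T5 would need K12 (A1), but K12 is never granted.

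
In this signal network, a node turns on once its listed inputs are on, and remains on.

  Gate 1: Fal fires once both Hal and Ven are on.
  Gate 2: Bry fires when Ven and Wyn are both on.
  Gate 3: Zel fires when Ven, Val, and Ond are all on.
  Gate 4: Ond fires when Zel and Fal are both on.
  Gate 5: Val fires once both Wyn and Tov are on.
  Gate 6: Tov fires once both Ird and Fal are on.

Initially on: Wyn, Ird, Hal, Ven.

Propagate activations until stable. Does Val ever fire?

Gate 1: Hal and Ven on → Fal on.
Ird and Fal are on, so Tov fires (Gate 6).
Gate 5: Wyn and Tov on → Val on.

Yes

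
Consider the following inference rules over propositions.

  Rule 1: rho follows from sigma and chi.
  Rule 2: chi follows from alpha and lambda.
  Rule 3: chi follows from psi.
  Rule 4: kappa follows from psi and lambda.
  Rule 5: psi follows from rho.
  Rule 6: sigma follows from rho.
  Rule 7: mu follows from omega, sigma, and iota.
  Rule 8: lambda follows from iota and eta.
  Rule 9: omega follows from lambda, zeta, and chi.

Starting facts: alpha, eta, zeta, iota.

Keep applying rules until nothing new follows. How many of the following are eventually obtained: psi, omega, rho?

1

From iota and eta, Rule 8 gives lambda.
alpha and lambda hold, so chi follows (Rule 2).
lambda, zeta, and chi hold, so omega follows (Rule 9).
psi would need rho (Rule 5), but rho is never established.
omega: reached.
rho would need sigma and chi (Rule 1), but sigma is never established.
Reached: omega — 1 of the 3.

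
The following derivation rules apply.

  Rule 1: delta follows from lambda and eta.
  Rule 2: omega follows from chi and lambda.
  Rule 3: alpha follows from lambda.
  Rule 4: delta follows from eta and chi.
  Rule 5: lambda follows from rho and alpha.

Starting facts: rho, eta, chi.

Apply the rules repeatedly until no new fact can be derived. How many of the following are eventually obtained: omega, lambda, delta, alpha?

1

From eta and chi, Rule 4 gives delta.
omega would need chi and lambda (Rule 2), but lambda is never established.
lambda would need rho and alpha (Rule 5), but alpha is never established.
delta: reached.
alpha would need lambda (Rule 3), but lambda is never established.
Reached: delta — 1 of the 4.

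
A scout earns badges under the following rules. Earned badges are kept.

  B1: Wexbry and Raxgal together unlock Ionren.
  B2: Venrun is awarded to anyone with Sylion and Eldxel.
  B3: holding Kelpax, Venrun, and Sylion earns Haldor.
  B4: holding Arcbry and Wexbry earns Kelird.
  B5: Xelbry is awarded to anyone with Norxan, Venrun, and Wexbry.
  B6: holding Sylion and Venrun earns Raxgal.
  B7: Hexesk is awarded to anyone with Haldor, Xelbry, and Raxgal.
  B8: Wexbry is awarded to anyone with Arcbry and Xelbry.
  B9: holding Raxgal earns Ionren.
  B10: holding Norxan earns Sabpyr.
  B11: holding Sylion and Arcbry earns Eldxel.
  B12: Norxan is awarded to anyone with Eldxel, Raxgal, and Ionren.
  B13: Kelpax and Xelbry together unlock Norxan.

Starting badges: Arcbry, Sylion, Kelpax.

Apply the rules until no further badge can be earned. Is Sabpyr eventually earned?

Yes

With Sylion and Arcbry, Eldxel is earned (B11).
With Sylion and Eldxel, Venrun is earned (B2).
With Sylion and Venrun, Raxgal is earned (B6).
With Raxgal, Ionren is earned (B9).
With Eldxel, Raxgal, and Ionren, Norxan is earned (B12).
With Norxan, Sabpyr is earned (B10).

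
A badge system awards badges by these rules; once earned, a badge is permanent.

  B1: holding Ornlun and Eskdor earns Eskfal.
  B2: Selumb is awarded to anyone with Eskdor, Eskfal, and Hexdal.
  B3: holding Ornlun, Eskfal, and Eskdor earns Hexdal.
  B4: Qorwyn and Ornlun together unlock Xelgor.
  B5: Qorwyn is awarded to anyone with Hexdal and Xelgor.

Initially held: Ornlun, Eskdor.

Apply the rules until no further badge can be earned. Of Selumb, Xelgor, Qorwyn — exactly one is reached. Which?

Selumb

With Ornlun and Eskdor, Eskfal is earned (B1).
With Ornlun, Eskfal, and Eskdor, Hexdal is earned (B3).
With Eskdor, Eskfal, and Hexdal, Selumb is earned (B2).
Qorwyn would need Hexdal and Xelgor (B5), but Xelgor is never earned. Xelgor would need Qorwyn and Ornlun (B4), but Qorwyn is never earned.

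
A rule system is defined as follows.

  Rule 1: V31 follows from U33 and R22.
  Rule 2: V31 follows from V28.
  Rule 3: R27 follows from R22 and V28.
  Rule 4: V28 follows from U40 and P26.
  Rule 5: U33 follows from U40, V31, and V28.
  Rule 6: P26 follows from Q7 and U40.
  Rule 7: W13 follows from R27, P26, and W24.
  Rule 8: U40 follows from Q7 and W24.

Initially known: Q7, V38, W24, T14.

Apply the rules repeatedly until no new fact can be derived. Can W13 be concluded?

No

W13 would need R27, P26, and W24 (Rule 7), but R27 is never established.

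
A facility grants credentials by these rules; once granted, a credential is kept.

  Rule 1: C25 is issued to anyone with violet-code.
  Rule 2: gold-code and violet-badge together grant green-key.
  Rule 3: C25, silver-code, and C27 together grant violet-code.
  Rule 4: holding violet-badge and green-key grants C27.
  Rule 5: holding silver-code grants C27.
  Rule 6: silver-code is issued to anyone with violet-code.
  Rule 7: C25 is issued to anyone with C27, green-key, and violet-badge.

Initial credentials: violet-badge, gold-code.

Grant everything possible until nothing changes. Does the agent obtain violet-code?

violet-code would need C25, silver-code, and C27 (Rule 3), but silver-code is never granted.

No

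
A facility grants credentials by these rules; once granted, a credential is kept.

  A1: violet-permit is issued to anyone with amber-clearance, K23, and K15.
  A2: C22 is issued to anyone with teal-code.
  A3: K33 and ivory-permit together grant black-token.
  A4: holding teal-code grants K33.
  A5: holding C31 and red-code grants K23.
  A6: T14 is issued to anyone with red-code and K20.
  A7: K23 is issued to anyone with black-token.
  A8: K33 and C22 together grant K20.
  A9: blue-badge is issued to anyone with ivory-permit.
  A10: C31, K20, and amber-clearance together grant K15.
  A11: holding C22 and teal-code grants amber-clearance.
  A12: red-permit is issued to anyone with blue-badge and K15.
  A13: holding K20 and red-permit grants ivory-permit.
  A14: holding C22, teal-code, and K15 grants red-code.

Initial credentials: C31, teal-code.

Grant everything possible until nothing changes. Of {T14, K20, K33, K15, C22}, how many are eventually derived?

Holding teal-code grants K33 (A4).
Holding teal-code grants C22 (A2).
Holding K33 and C22 grants K20 (A8).
Holding C22 and teal-code grants amber-clearance (A11).
Holding C31, K20, and amber-clearance grants K15 (A10).
Holding C22, teal-code, and K15 grants red-code (A14).
Holding red-code and K20 grants T14 (A6).
T14: reached.
K20: reached.
K33: reached.
K15: reached.
C22: reached.
All 5 are reached.

5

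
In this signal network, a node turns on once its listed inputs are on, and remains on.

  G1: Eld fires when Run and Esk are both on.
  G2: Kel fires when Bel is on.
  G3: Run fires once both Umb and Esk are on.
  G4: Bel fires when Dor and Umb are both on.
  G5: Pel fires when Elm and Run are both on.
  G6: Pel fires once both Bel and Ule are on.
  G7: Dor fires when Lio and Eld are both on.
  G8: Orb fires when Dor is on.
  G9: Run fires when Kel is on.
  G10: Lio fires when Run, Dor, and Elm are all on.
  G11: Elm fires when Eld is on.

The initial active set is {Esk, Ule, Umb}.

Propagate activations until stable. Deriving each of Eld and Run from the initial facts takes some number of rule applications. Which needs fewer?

Run

Run: G3: Umb and Esk on → Run on. [1 rule application]
Eld: G3: Umb and Esk on → Run on. Run and Esk are on, so Eld fires (G1). [2 rule applications]
Run needs fewer.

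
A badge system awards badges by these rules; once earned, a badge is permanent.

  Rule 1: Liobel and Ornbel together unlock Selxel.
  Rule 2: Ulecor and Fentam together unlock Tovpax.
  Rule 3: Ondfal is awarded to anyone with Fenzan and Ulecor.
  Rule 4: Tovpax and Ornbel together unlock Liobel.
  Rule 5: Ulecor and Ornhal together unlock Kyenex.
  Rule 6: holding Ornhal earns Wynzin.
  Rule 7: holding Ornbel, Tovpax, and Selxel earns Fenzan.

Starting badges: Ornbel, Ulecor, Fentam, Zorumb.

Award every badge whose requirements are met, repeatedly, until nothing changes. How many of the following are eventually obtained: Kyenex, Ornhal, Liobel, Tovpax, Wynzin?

2

With Ulecor and Fentam, Tovpax is earned (Rule 2).
With Tovpax and Ornbel, Liobel is earned (Rule 4).
Kyenex would need Ulecor and Ornhal (Rule 5), but Ornhal is never earned.
No rule produces Ornhal, and it is not given.
Liobel: reached.
Tovpax: reached.
Wynzin would need Ornhal (Rule 6), but Ornhal is never earned.
Reached: Liobel and Tovpax — 2 of the 5.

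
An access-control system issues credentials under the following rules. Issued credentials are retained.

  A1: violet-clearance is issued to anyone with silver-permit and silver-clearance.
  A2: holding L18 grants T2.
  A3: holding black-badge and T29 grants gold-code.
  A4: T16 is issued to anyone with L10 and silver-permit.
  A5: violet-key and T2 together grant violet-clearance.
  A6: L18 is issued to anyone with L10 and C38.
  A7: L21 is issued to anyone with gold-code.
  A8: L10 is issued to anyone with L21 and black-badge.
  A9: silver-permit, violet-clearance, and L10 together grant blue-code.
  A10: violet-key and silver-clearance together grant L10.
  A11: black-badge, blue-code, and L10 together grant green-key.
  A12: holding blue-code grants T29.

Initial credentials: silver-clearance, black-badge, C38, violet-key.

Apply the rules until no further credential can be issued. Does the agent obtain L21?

No

L21 would need gold-code (A7), but gold-code is never granted.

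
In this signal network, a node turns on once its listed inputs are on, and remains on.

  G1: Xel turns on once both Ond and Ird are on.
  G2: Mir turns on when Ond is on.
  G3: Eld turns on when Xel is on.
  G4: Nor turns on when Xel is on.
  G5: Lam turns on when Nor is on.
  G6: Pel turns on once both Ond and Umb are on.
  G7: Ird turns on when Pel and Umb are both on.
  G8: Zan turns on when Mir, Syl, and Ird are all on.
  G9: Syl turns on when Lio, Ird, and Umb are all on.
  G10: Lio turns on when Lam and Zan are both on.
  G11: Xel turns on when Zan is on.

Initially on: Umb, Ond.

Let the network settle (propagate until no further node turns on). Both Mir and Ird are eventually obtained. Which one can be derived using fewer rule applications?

Mir

Mir: G2: Ond on → Mir on. [1 rule application]
Ird: G6: Ond and Umb on → Pel on. Pel and Umb are on, so Ird turns on (G7). [2 rule applications]
Mir needs fewer.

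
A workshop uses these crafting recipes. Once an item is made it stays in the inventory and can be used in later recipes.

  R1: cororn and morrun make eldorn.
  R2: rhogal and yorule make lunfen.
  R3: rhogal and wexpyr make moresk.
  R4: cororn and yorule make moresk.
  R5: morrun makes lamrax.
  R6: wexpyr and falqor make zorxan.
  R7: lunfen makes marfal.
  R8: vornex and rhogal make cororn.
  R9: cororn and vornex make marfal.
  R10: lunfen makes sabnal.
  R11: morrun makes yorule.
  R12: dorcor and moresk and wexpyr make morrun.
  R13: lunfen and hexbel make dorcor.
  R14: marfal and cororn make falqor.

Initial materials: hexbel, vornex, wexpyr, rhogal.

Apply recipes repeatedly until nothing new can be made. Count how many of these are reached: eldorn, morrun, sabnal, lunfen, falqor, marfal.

2

vornex and rhogal → cororn (R8).
cororn and vornex → marfal (R9).
marfal and cororn → falqor (R14).
eldorn would need cororn and morrun (R1), but morrun is never obtained.
morrun would need dorcor, moresk, and wexpyr (R12), but dorcor is never obtained.
sabnal would need lunfen (R10), but lunfen is never obtained.
lunfen would need rhogal and yorule (R2), but yorule is never obtained.
falqor: reached.
marfal: reached.
Reached: falqor and marfal — 2 of the 6.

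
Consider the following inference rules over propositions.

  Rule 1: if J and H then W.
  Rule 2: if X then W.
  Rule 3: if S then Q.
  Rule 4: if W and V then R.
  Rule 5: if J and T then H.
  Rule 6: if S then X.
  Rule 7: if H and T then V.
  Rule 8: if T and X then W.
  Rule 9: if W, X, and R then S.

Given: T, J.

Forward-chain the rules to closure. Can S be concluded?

No

S would need W, X, and R (Rule 9), but X is never established.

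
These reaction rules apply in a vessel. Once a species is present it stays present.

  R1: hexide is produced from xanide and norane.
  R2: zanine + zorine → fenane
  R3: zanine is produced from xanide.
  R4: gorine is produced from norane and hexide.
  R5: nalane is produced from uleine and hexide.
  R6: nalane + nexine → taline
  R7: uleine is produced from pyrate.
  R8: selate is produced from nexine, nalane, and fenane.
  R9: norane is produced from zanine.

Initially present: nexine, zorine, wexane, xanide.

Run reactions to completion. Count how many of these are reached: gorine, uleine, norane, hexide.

xanide present → zanine forms (R3).
zanine present → norane forms (R9).
xanide and norane present → hexide forms (R1).
norane and hexide present → gorine forms (R4).
gorine: reached.
uleine would need pyrate (R7), but pyrate never forms.
norane: reached.
hexide: reached.
Reached: gorine, norane, and hexide — 3 of the 4.

3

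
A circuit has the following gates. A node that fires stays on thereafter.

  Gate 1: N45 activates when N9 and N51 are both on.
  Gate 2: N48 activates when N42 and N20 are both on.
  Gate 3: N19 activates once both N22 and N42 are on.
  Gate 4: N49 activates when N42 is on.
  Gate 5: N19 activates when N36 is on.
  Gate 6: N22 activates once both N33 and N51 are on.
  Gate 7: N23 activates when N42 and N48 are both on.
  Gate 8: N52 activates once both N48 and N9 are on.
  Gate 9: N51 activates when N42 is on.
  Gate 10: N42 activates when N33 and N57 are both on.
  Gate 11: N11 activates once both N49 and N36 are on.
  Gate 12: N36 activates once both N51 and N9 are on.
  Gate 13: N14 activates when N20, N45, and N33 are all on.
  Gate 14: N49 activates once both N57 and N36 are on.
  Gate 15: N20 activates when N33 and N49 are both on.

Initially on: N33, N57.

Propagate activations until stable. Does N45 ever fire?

N45 would need N9 and N51 (Gate 1), but N9 never turns on.

No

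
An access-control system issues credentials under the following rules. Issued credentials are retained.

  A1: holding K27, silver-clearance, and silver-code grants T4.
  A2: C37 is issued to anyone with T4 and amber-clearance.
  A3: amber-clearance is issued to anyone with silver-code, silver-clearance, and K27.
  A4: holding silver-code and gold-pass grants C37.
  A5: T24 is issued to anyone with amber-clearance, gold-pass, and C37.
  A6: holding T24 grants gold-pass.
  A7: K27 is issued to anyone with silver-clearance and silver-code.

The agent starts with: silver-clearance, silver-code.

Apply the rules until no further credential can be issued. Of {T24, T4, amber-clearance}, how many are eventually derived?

Holding silver-clearance and silver-code grants K27 (A7).
Holding silver-code, silver-clearance, and K27 grants amber-clearance (A3).
Holding K27, silver-clearance, and silver-code grants T4 (A1).
T24 would need amber-clearance, gold-pass, and C37 (A5), but gold-pass is never granted.
T4: reached.
amber-clearance: reached.
Reached: T4 and amber-clearance — 2 of the 3.

2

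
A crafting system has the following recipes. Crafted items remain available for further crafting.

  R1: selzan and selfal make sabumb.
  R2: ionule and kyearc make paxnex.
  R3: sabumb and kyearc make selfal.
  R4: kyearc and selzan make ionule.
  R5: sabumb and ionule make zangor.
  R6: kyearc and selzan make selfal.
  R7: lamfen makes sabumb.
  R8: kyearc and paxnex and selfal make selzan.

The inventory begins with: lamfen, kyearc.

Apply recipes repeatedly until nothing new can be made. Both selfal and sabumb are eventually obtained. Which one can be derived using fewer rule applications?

sabumb: Using R7, lamfen makes sabumb. [1 rule application]
selfal: lamfen → sabumb (R7). Using R3, sabumb and kyearc make selfal. [2 rule applications]
sabumb needs fewer.

sabumb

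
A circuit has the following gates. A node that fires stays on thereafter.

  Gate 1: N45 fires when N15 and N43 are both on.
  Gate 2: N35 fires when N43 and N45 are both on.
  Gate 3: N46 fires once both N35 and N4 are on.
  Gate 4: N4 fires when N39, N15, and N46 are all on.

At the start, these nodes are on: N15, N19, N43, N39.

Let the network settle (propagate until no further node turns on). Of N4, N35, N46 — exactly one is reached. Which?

N35

Gate 1: N15 and N43 on → N45 on.
Gate 2: N43 and N45 on → N35 on.
N4 would need N39, N15, and N46 (Gate 4), but N46 never turns on. N46 would need N35 and N4 (Gate 3), but N4 never turns on.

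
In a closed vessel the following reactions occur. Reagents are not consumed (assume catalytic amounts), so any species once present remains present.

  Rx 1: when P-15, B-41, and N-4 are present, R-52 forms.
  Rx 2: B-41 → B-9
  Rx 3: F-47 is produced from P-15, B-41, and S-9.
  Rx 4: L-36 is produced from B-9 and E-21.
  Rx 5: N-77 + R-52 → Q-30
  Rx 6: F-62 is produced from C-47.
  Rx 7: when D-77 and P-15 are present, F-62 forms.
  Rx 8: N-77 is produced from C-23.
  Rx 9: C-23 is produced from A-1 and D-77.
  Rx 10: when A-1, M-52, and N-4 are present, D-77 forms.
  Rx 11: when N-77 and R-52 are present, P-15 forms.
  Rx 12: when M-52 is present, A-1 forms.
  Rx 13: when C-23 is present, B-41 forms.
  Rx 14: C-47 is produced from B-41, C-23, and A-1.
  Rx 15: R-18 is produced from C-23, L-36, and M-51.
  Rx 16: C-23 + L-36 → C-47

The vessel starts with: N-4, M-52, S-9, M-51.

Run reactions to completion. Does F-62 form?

Yes

M-52 present → A-1 forms (Rx 12).
A-1, M-52, and N-4 present → D-77 forms (Rx 10).
A-1 and D-77 present → C-23 forms (Rx 9).
C-23 present → B-41 forms (Rx 13).
B-41, C-23, and A-1 present → C-47 forms (Rx 14).
C-47 present → F-62 forms (Rx 6).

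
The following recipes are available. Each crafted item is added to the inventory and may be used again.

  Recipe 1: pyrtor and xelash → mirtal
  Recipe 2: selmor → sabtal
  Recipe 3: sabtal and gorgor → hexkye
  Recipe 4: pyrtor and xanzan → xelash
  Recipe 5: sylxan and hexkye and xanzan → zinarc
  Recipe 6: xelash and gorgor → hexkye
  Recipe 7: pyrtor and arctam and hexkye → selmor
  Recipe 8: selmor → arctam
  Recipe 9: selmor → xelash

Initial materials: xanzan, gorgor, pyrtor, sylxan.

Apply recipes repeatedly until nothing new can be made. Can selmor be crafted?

selmor would need pyrtor, arctam, and hexkye (Recipe 7), but arctam is never obtained.

No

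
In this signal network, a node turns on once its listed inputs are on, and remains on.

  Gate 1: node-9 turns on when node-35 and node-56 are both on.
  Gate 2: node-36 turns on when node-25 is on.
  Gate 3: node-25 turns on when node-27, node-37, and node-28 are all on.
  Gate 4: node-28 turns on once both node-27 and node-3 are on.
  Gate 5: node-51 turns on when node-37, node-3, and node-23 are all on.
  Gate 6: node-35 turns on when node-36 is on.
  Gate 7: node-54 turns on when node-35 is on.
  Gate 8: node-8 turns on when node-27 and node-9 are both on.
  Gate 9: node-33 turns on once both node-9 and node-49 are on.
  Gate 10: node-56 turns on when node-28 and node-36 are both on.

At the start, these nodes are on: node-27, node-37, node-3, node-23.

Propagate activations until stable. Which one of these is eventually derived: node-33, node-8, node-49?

node-8

Gate 4: node-27 and node-3 on → node-28 on.
node-27, node-37, and node-28 are on, so node-25 turns on (Gate 3).
Gate 2: node-25 on → node-36 on.
Gate 10: node-28 and node-36 on → node-56 on.
node-36 is on, so node-35 turns on (Gate 6).
Gate 1: node-35 and node-56 on → node-9 on.
node-27 and node-9 are on, so node-8 turns on (Gate 8).
No rule produces node-49, and it is not given. node-33 would need node-9 and node-49 (Gate 9), but node-49 never turns on.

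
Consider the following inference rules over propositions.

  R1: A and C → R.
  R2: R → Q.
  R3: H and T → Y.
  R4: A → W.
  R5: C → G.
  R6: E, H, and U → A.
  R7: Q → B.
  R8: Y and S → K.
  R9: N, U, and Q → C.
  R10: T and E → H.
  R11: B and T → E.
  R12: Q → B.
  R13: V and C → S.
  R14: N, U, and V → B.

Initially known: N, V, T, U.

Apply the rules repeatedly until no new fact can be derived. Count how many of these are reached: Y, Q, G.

1

From N, U, and V, R14 gives B.
B and T hold, so E follows (R11).
From T and E, R10 gives H.
From H and T, R3 gives Y.
Y: reached.
Q would need R (R2), but R is never established.
G would need C (R5), but C is never established.
Reached: Y — 1 of the 3.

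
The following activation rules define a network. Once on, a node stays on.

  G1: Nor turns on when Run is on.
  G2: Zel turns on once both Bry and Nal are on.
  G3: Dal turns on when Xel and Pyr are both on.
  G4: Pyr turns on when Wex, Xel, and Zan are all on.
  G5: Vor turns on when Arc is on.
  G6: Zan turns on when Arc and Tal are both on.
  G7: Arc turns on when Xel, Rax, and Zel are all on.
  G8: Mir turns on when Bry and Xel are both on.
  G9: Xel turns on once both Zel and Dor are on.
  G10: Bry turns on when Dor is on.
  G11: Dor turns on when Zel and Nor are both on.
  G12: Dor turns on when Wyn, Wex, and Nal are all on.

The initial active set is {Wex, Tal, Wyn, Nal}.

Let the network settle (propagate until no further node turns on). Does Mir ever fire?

G12: Wyn, Wex, and Nal on → Dor on.
Dor is on, so Bry turns on (G10).
Bry and Nal are on, so Zel turns on (G2).
G9: Zel and Dor on → Xel on.
Bry and Xel are on, so Mir turns on (G8).

Yes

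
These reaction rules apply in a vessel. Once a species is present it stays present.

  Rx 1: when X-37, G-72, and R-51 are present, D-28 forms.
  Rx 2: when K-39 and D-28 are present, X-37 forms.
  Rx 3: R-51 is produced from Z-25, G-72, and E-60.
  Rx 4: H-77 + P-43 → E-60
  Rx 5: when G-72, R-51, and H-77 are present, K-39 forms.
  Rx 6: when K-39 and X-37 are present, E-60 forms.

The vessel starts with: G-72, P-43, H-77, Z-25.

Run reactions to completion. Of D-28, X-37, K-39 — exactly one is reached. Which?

H-77 and P-43 present → E-60 forms (Rx 4).
Z-25, G-72, and E-60 present → R-51 forms (Rx 3).
G-72, R-51, and H-77 present → K-39 forms (Rx 5).
X-37 would need K-39 and D-28 (Rx 2), but D-28 never forms. D-28 would need X-37, G-72, and R-51 (Rx 1), but X-37 never forms.

K-39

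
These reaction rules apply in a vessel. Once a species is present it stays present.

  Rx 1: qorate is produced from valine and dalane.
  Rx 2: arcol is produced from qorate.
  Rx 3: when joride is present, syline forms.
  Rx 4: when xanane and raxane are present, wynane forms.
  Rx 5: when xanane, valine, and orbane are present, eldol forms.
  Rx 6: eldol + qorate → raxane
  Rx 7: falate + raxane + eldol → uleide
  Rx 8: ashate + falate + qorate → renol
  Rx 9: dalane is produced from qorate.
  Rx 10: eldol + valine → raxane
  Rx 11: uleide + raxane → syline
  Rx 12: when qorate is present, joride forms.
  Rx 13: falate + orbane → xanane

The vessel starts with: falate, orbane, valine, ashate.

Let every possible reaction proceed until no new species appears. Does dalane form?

No

dalane would need qorate (Rx 9), but qorate never forms.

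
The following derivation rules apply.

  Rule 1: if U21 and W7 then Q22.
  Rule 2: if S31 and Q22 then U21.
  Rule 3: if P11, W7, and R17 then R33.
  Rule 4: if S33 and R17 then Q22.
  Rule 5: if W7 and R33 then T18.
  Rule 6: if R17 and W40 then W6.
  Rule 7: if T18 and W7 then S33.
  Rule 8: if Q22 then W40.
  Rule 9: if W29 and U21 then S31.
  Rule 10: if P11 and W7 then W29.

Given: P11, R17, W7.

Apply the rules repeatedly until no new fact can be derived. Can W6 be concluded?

Yes

P11, W7, and R17 hold, so R33 follows (Rule 3).
From W7 and R33, Rule 5 gives T18.
From T18 and W7, Rule 7 gives S33.
S33 and R17 hold, so Q22 follows (Rule 4).
From Q22, Rule 8 gives W40.
From R17 and W40, Rule 6 gives W6.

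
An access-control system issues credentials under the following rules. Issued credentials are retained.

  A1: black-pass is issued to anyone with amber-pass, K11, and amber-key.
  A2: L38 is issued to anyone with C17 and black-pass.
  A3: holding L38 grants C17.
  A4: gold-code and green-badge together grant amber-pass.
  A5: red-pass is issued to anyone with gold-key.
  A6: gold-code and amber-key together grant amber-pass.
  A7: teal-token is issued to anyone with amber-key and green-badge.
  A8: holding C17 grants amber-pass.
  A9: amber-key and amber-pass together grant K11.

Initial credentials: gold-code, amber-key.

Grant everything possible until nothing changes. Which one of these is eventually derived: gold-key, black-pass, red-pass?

Holding gold-code and amber-key grants amber-pass (A6).
Holding amber-key and amber-pass grants K11 (A9).
Holding amber-pass, K11, and amber-key grants black-pass (A1).
red-pass would need gold-key (A5), but gold-key is never granted. No rule produces gold-key, and it is not given.

black-pass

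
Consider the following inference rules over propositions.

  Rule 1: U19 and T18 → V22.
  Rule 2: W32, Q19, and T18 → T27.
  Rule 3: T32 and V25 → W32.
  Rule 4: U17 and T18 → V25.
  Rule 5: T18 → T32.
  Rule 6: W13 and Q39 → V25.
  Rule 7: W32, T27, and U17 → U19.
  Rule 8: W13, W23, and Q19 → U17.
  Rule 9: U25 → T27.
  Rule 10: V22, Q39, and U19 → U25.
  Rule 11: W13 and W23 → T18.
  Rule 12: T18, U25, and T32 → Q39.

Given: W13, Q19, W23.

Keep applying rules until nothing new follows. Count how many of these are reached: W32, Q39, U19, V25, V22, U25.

W13 and W23 hold, so T18 follows (Rule 11).
W13, W23, and Q19 hold, so U17 follows (Rule 8).
U17 and T18 hold, so V25 follows (Rule 4).
T18 holds, so T32 follows (Rule 5).
T32 and V25 hold, so W32 follows (Rule 3).
W32, Q19, and T18 hold, so T27 follows (Rule 2).
From W32, T27, and U17, Rule 7 gives U19.
U19 and T18 hold, so V22 follows (Rule 1).
W32: reached.
Q39 would need T18, U25, and T32 (Rule 12), but U25 is never established.
U19: reached.
V25: reached.
V22: reached.
U25 would need V22, Q39, and U19 (Rule 10), but Q39 is never established.
Reached: W32, U19, V25, and V22 — 4 of the 6.

4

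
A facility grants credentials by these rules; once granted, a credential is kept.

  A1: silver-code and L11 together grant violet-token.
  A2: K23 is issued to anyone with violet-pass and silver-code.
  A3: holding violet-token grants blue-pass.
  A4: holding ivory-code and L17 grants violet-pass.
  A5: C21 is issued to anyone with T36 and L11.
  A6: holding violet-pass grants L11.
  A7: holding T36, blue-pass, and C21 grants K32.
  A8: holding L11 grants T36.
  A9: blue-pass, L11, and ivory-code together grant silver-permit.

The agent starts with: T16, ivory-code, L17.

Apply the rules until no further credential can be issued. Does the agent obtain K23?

K23 would need violet-pass and silver-code (A2), but silver-code is never granted.

No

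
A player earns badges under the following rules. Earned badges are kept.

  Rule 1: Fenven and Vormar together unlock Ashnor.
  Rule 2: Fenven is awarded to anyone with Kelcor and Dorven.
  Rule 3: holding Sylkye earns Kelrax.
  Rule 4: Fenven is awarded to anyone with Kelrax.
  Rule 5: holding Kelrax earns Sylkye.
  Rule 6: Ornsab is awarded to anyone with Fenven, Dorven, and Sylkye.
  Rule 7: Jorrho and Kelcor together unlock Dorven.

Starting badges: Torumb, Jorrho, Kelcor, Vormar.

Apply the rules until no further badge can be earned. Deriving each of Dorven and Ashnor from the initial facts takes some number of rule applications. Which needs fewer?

Dorven

Dorven: With Jorrho and Kelcor, Dorven is earned (Rule 7). [1 rule application]
Ashnor: With Jorrho and Kelcor, Dorven is earned (Rule 7). With Kelcor and Dorven, Fenven is earned (Rule 2). With Fenven and Vormar, Ashnor is earned (Rule 1). [3 rule applications]
Dorven needs fewer.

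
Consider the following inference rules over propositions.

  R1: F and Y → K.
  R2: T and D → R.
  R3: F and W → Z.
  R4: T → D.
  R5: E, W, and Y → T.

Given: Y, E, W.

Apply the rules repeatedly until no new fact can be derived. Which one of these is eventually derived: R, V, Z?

E, W, and Y hold, so T follows (R5).
T holds, so D follows (R4).
From T and D, R2 gives R.
Z would need F and W (R3), but F is never established. No rule produces V, and it is not given.

R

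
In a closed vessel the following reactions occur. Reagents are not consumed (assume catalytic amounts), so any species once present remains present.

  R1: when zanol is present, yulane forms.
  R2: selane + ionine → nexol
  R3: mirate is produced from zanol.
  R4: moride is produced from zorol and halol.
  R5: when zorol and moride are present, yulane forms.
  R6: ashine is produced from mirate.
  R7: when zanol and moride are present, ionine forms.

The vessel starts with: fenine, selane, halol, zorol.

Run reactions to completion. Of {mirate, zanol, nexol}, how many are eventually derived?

mirate would need zanol (R3), but zanol never forms.
No rule produces zanol, and it is not given.
nexol would need selane and ionine (R2), but ionine never forms.
None of the 3 are reached.

0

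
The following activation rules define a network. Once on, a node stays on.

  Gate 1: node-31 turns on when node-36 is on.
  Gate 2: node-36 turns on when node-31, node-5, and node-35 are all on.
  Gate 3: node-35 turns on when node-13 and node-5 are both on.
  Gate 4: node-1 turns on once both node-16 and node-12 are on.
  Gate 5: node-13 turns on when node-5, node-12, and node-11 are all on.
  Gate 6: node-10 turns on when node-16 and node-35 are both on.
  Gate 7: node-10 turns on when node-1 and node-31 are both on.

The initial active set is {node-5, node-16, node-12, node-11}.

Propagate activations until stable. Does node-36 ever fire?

No

node-36 would need node-31, node-5, and node-35 (Gate 2), but node-31 never turns on.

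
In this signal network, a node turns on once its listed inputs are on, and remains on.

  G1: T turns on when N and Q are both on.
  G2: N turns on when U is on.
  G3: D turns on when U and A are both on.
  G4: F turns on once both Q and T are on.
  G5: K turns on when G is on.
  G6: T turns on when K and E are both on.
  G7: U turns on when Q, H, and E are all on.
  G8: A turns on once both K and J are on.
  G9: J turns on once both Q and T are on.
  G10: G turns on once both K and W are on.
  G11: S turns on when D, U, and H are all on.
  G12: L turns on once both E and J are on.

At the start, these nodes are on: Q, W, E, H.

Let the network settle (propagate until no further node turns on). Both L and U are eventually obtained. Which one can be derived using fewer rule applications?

U: Q, H, and E are on, so U turns on (G7). [1 rule application]
L: Q, H, and E are on, so U turns on (G7). U is on, so N turns on (G2). N and Q are on, so T turns on (G1). G9: Q and T on → J on. G12: E and J on → L on. [5 rule applications]
U needs fewer.

U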